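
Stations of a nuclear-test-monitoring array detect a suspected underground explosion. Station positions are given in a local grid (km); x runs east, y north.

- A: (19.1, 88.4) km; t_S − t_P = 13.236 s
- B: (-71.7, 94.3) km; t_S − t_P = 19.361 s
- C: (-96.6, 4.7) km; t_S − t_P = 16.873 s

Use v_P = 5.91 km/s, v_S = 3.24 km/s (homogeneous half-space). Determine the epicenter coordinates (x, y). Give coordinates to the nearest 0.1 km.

23.9 km east, -6.4 km north

Distance from S−P lag: d = Δt · v_P v_S / (v_P − v_S) = Δt · (5.91·3.24)/(5.91−3.24) ≈ 7.1717·Δt.
So d_A = 94.92, d_B = 138.85, d_C = 121.01 km.
Circle about each station: (x − 19.1)² + (y − 88.4)² = 94.92²; (x + 71.7)² + (y − 94.3)² = 138.85²; (x + 96.6)² + (y − 4.7)² = 121.01².
Subtracting the A equation from the B and C equations removes the quadratic terms:
-181.6 x + 11.8 y = -4415.51
-231.4 x − 167.4 y = -4459.33
Solving the 2×2 system: x ≈ 23.9, y ≈ -6.4 km.
Check against A (with the unrounded x, y): √((x − 19.1)²+(y − 88.4)²) = 94.92 ≈ 94.92 km. ✓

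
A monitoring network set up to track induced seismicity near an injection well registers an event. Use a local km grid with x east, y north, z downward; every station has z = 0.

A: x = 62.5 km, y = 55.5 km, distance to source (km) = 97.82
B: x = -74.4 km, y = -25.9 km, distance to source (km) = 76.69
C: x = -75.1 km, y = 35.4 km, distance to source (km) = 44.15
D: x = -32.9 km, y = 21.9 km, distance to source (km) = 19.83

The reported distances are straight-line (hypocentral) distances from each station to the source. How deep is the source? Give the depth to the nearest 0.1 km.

z ≈ 12.5 km

Each station gives a sphere (x−x_i)² + (y−y_i)² + z² = d_i² (stations at z=0).
Subtracting the A sphere from B and C: z² cancels, leaving linear equations in x and y:
-273.8 x − 162.8 y = 2907.07
-275.2 x − 40.2 y = 7526.20
Solving: x ≈ -32.797, y ≈ 37.302 km (keep extra digits for the depth step; rounded: -32.8, 37.3).
Then from the A sphere: z² = 97.82² − (x − 62.5)² − (y − 55.5)² with x = -32.797, y = 37.302, so z ≈ 12.493 ≈ 12.5 km.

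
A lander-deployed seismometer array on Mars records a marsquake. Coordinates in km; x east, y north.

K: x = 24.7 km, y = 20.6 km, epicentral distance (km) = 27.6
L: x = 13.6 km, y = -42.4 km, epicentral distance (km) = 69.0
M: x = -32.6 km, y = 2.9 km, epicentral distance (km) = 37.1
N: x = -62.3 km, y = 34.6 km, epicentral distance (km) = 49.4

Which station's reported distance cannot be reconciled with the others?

N

Solve using three stations at a time. Using K, L, M (subtract circle equations pairwise → linear system) gives (x, y) ≈ (-2.6, 24.7).
Distances from that point to each station vs reported:
  K: calculated 27.6 vs reported 27.6 → residual 0.0 km
  L: calculated 69.0 vs reported 69.0 → residual 0.0 km
  M: calculated 37.1 vs reported 37.1 → residual 0.0 km
  N: calculated 60.5 vs reported 49.4 → residual 11.1 km
K, L, M are mutually consistent (residuals ≈ 0); N is off by 11.1 km.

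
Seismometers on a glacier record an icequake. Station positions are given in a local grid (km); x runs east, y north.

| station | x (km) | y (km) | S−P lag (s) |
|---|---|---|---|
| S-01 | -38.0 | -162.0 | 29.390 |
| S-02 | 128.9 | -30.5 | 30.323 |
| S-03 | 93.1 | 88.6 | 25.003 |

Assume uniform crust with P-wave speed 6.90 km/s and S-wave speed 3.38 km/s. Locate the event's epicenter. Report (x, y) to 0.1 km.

(-62.3, 31.2)

Distance from S−P lag: d = Δt · v_P v_S / (v_P − v_S) = Δt · (6.90·3.38)/(6.90−3.38) ≈ 6.6256·Δt.
So d_S-01 = 194.73, d_S-02 = 200.91, d_S-03 = 165.66 km.
Circle about each station: (x + 38.0)² + (y + 162.0)² = 194.73²; (x − 128.9)² + (y + 30.5)² = 200.91²; (x − 93.1)² + (y − 88.6)² = 165.66².
Subtracting the S-01 equation from the S-02 and S-03 equations removes the quadratic terms:
333.8 x + 263.0 y = -12587.60
262.2 x + 501.2 y = -693.89
Solving the 2×2 system: x ≈ -62.3, y ≈ 31.2 km.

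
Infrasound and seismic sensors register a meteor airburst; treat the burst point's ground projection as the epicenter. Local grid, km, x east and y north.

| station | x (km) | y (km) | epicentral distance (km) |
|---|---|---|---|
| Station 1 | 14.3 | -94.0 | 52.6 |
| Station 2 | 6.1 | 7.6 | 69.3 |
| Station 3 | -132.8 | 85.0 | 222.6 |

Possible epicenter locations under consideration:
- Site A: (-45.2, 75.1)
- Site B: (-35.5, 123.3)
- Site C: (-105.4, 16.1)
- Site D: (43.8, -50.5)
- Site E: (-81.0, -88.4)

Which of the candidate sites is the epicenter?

For each candidate, compare |candidate − station| to the reported distance:
Site A: residuals Station 1 126.7, Station 2 15.5, Station 3 134.4 → max 134.4 km
Site B: residuals Station 1 170.3, Station 2 53.7, Station 3 118.0 → max 170.3 km
Site C: residuals Station 1 110.0, Station 2 42.5, Station 3 148.5 → max 148.5 km
Site D: residuals Station 1 0.0, Station 2 0.0, Station 3 0.0 → max 0.0 km
Site E: residuals Station 1 42.9, Station 2 60.3, Station 3 41.6 → max 60.3 km
Only Site D has all residuals ≈ 0.

Site D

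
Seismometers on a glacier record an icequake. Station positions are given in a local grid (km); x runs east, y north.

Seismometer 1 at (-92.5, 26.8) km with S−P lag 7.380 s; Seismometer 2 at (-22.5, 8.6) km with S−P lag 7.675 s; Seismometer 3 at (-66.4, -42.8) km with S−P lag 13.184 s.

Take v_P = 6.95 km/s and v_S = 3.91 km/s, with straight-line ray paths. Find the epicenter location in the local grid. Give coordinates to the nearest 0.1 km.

(-45.6, 73.2)

Distance from S−P lag: d = Δt · v_P v_S / (v_P − v_S) = Δt · (6.95·3.91)/(6.95−3.91) ≈ 8.9390·Δt.
So d_Seismometer 1 = 65.97, d_Seismometer 2 = 68.61, d_Seismometer 3 = 117.85 km.
Circle about each station: (x + 92.5)² + (y − 26.8)² = 65.97²; (x + 22.5)² + (y − 8.6)² = 68.61²; (x + 66.4)² + (y + 42.8)² = 117.85².
Subtracting the Seismometer 1 equation from the Seismometer 2 and Seismometer 3 equations removes the quadratic terms:
140.0 x − 36.4 y = -9049.57
52.2 x − 139.2 y = -12570.27
Solving the 2×2 system: x ≈ -45.6, y ≈ 73.2 km.
Check against Seismometer 1 (with the unrounded x, y): √((x + 92.5)²+(y − 26.8)²) = 65.97 ≈ 65.97 km. ✓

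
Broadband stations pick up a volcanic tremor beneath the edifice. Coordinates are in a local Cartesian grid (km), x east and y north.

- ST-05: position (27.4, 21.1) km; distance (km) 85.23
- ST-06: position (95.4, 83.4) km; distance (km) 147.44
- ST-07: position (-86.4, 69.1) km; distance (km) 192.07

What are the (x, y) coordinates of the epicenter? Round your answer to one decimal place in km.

Circle about each station: (x − 27.4)² + (y − 21.1)² = 85.23²; (x − 95.4)² + (y − 83.4)² = 147.44²; (x + 86.4)² + (y − 69.1)² = 192.07².
Subtracting pairs of circle equations eliminates x²+y² and gives linear equations (the radical axes):
136.0 x + 124.6 y = 386.35
-227.6 x + 96.0 y = -18582.93
Solving the 2×2 system: x ≈ 56.8, y ≈ -58.9 km.
Check against ST-05 (with the unrounded x, y): √((x − 27.4)²+(y − 21.1)²) = 85.23 ≈ 85.23 km. ✓

56.8 km east, -58.9 km north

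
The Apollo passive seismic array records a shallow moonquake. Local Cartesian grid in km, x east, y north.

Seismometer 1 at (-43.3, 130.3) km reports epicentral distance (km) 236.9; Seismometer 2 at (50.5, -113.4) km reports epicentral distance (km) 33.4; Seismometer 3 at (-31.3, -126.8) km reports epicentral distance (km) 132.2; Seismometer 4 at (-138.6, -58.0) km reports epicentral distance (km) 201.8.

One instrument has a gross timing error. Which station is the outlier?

Solve using three stations at a time. Using Seismometer 1, Seismometer 2, Seismometer 4 (subtract circle equations pairwise → linear system) gives (x, y) ≈ (61.8, -82.0).
Distances from that point to each station vs reported:
  Seismometer 1: calculated 236.9 vs reported 236.9 → residual 0.0 km
  Seismometer 2: calculated 33.3 vs reported 33.4 → residual 0.1 km
  Seismometer 3: calculated 103.3 vs reported 132.2 → residual 28.9 km
  Seismometer 4: calculated 201.8 vs reported 201.8 → residual 0.0 km
Seismometer 1, Seismometer 2, Seismometer 4 are mutually consistent (residuals ≈ 0); Seismometer 3 is off by 28.9 km.

Seismometer 3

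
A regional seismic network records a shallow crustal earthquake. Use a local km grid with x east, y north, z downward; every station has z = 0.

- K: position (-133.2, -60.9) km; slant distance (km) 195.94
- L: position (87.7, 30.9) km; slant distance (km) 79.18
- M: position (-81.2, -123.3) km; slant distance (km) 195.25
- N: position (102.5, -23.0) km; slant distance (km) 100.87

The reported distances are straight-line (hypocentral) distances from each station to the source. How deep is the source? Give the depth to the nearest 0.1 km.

57.7 km

Each station gives a sphere (x−x_i)² + (y−y_i)² + z² = d_i² (stations at z=0).
Subtracting the K sphere from L and M: z² cancels, leaving linear equations in x and y:
441.8 x + 183.6 y = 19318.06
104.0 x − 124.8 y = 615.20
Solving: x ≈ 34.000, y ≈ 23.404 km (keep extra digits for the depth step; rounded: 34.0, 23.4).
Then from the K sphere: z² = 195.94² − (x + 133.2)² − (y + 60.9)² with x = 34.000, y = 23.404, so z ≈ 57.702 ≈ 57.7 km.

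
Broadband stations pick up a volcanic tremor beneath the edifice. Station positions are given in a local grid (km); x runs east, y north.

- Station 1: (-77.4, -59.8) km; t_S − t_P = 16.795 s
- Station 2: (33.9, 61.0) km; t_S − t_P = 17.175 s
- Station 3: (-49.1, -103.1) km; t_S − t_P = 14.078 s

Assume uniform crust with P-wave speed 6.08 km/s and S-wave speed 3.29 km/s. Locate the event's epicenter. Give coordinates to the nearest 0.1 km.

Distance from S−P lag: d = Δt · v_P v_S / (v_P − v_S) = Δt · (6.08·3.29)/(6.08−3.29) ≈ 7.1696·Δt.
So d_Station 1 = 120.41, d_Station 2 = 123.14, d_Station 3 = 100.93 km.
Circle about each station: (x + 77.4)² + (y + 59.8)² = 120.41²; (x − 33.9)² + (y − 61.0)² = 123.14²; (x + 49.1)² + (y + 103.1)² = 100.93².
Subtracting pairs of circle equations eliminates x²+y² and gives linear equations (the radical axes):
222.6 x + 241.6 y = -5361.48
56.6 x − 86.6 y = 7785.32
Solving the 2×2 system: x ≈ 43.0, y ≈ -61.8 km.

x ≈ 43.0 km, y ≈ -61.8 km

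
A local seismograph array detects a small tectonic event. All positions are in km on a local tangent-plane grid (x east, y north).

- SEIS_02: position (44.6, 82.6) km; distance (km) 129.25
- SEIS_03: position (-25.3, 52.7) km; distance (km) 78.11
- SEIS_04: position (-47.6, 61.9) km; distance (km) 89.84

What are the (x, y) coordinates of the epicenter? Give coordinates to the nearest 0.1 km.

Circle about each station: (x − 44.6)² + (y − 82.6)² = 129.25²; (x + 25.3)² + (y − 52.7)² = 78.11²; (x + 47.6)² + (y − 61.9)² = 89.84².
Subtracting pairs of circle equations eliminates x²+y² and gives linear equations (the radical axes):
-139.8 x − 59.8 y = 5209.85
-184.4 x − 41.4 y = 5919.79
Solving the 2×2 system: x ≈ -26.4, y ≈ -25.4 km.
Check against SEIS_02 (with the unrounded x, y): √((x − 44.6)²+(y − 82.6)²) = 129.25 ≈ 129.25 km. ✓

-26.4 km east, -25.4 km north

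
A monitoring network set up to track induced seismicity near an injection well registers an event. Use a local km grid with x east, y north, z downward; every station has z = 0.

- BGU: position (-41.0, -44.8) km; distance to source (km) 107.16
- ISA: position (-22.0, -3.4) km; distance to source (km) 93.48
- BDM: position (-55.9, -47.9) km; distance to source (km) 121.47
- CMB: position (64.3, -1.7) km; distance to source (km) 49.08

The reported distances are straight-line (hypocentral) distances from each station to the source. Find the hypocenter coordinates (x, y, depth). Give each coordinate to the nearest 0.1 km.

Each station gives a sphere (x−x_i)² + (y−y_i)² + z² = d_i² (stations at z=0).
Subtracting the BGU sphere from ISA and BDM: z² cancels, leaving linear equations in x and y:
38.0 x + 82.8 y = -447.72
-29.8 x − 6.2 y = -1540.52
Solving: x ≈ 58.396, y ≈ -32.207 km (keep extra digits for the depth step; rounded: 58.4, -32.2).
Then from the BGU sphere: z² = 107.16² − (x + 41.0)² − (y + 44.8)² with x = 58.396, y = -32.207, so z ≈ 38.015 ≈ 38.0 km.

(58.4, -32.2, 38.0)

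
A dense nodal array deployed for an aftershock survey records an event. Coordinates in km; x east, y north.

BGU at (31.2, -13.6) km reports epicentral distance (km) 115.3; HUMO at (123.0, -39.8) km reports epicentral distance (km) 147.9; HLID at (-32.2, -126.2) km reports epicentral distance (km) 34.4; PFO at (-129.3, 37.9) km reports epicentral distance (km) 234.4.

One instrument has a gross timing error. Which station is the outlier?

Solve using three stations at a time. Using BGU, HUMO, HLID (subtract circle equations pairwise → linear system) gives (x, y) ≈ (2.2, -125.2).
Distances from that point to each station vs reported:
  BGU: calculated 115.3 vs reported 115.3 → residual 0.0 km
  HUMO: calculated 147.9 vs reported 147.9 → residual 0.0 km
  HLID: calculated 34.5 vs reported 34.4 → residual 0.1 km
  PFO: calculated 209.6 vs reported 234.4 → residual 24.8 km
BGU, HUMO, HLID are mutually consistent (residuals ≈ 0); PFO is off by 24.8 km.

PFO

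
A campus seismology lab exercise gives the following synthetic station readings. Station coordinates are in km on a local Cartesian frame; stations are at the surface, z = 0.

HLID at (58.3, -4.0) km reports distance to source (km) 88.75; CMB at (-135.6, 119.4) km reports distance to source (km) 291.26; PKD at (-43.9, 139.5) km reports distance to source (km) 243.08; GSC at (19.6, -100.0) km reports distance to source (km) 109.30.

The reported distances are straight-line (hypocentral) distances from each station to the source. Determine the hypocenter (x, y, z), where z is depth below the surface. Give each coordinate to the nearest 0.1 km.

Each station gives a sphere (x−x_i)² + (y−y_i)² + z² = d_i² (stations at z=0).
Subtracting the HLID sphere from CMB and PKD: z² cancels, leaving linear equations in x and y:
-387.8 x + 246.8 y = -47727.00
-204.4 x + 287.0 y = -33238.75
Solving: x ≈ 90.289, y ≈ -51.511 km (keep extra digits for the depth step; rounded: 90.3, -51.5).
Then from the HLID sphere: z² = 88.75² − (x − 58.3)² − (y + 4.0)² with x = 90.289, y = -51.511, so z ≈ 67.794 ≈ 67.8 km.
Check against GSC (with the unrounded solution): distance 109.29 ≈ 109.30 km. ✓

x ≈ 90.3 km, y ≈ -51.5 km, depth ≈ 67.8 km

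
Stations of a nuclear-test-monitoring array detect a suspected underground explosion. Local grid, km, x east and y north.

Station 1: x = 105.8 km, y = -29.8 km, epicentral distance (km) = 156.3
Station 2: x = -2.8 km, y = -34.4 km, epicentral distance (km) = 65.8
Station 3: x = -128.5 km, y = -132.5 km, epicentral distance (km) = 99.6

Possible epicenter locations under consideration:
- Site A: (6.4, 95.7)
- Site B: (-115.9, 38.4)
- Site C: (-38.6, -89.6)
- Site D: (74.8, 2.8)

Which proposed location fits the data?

For each candidate, compare |candidate − station| to the reported distance:
Site A: residuals Station 1 3.8, Station 2 64.6, Station 3 165.5 → max 165.5 km
Site B: residuals Station 1 75.7, Station 2 68.7, Station 3 71.8 → max 75.7 km
Site C: residuals Station 1 0.0, Station 2 0.0, Station 3 0.0 → max 0.0 km
Site D: residuals Station 1 111.3, Station 2 20.3, Station 3 144.6 → max 144.6 km
Only Site C has all residuals ≈ 0.

Site C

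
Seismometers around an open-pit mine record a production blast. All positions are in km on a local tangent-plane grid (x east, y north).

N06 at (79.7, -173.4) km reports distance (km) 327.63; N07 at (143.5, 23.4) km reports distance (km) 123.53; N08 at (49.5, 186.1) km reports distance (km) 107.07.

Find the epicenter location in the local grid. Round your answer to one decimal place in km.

149.1 km east, 146.8 km north

Circle about each station: (x − 79.7)² + (y + 173.4)² = 327.63²; (x − 143.5)² + (y − 23.4)² = 123.53²; (x − 49.5)² + (y − 186.1)² = 107.07².
Subtracting pairs of circle equations eliminates x²+y² and gives linear equations (the radical axes):
127.6 x + 393.6 y = 76801.92
-60.4 x + 719.0 y = 96541.24
Solving the 2×2 system: x ≈ 149.1, y ≈ 146.8 km.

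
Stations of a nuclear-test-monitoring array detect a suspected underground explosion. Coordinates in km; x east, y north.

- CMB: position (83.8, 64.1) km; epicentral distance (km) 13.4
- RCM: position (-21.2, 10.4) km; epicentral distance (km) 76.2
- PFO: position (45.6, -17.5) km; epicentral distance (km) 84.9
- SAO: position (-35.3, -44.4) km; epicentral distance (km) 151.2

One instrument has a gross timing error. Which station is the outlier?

RCM

Solve using three stations at a time. Using CMB, PFO, SAO (subtract circle equations pairwise → linear system) gives (x, y) ≈ (70.4, 63.7).
Distances from that point to each station vs reported:
  CMB: calculated 13.4 vs reported 13.4 → residual 0.0 km
  RCM: calculated 106.0 vs reported 76.2 → residual 29.8 km
  PFO: calculated 84.9 vs reported 84.9 → residual 0.0 km
  SAO: calculated 151.2 vs reported 151.2 → residual 0.0 km
CMB, PFO, SAO are mutually consistent (residuals ≈ 0); RCM is off by 29.8 km.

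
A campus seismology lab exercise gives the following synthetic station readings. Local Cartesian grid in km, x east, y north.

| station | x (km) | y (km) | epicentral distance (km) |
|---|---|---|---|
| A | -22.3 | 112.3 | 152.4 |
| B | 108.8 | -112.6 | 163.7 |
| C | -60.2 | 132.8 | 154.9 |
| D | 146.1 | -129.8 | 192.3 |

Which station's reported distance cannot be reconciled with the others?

A

Solve using three stations at a time. Using B, C, D (subtract circle equations pairwise → linear system) gives (x, y) ≈ (68.0, 45.9).
Distances from that point to each station vs reported:
  A: calculated 112.1 vs reported 152.4 → residual 40.3 km
  B: calculated 163.7 vs reported 163.7 → residual 0.0 km
  C: calculated 154.9 vs reported 154.9 → residual 0.0 km
  D: calculated 192.3 vs reported 192.3 → residual 0.0 km
B, C, D are mutually consistent (residuals ≈ 0); A is off by 40.3 km.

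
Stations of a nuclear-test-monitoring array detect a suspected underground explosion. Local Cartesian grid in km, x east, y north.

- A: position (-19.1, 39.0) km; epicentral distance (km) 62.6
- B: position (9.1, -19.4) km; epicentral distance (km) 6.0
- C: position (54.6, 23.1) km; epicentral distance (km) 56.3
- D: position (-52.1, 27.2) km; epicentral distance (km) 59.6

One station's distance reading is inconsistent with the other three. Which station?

Solve using three stations at a time. Using A, B, C (subtract circle equations pairwise → linear system) gives (x, y) ≈ (12.9, -14.8).
Distances from that point to each station vs reported:
  A: calculated 62.6 vs reported 62.6 → residual 0.0 km
  B: calculated 6.0 vs reported 6.0 → residual 0.0 km
  C: calculated 56.3 vs reported 56.3 → residual 0.0 km
  D: calculated 77.4 vs reported 59.6 → residual 17.8 km
A, B, C are mutually consistent (residuals ≈ 0); D is off by 17.8 km.

D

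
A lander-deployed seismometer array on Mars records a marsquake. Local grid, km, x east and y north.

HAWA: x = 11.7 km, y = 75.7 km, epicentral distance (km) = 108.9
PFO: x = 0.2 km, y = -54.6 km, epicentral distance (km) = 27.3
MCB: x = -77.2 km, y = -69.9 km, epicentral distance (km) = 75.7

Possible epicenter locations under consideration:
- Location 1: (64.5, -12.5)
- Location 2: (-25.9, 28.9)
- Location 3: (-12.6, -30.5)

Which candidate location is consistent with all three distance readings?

Location 3

For each candidate, compare |candidate − station| to the reported distance:
Location 1: residuals HAWA 6.1, PFO 49.6, MCB 77.2 → max 77.2 km
Location 2: residuals HAWA 48.9, PFO 60.2, MCB 35.6 → max 60.2 km
Location 3: residuals HAWA 0.0, PFO 0.0, MCB 0.0 → max 0.0 km
Only Location 3 has all residuals ≈ 0.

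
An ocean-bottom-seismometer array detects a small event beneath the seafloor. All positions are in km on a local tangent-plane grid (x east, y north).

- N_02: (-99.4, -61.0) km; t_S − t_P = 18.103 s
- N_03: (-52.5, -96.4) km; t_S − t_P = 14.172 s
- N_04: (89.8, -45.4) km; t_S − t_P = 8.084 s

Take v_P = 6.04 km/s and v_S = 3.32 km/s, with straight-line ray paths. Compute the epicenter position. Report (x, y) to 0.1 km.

Distance from S−P lag: d = Δt · v_P v_S / (v_P − v_S) = Δt · (6.04·3.32)/(6.04−3.32) ≈ 7.3724·Δt.
So d_N_02 = 133.46, d_N_03 = 104.48, d_N_04 = 59.60 km.
Circle about each station: (x + 99.4)² + (y + 61.0)² = 133.46²; (x + 52.5)² + (y + 96.4)² = 104.48²; (x − 89.8)² + (y + 45.4)² = 59.60².
Subtracting pairs of circle equations eliminates x²+y² and gives linear equations (the radical axes):
93.8 x − 70.8 y = 5343.35
378.4 x + 31.2 y = 10783.25
Solving the 2×2 system: x ≈ 31.3, y ≈ -34.0 km.

31.3 km east, -34.0 km north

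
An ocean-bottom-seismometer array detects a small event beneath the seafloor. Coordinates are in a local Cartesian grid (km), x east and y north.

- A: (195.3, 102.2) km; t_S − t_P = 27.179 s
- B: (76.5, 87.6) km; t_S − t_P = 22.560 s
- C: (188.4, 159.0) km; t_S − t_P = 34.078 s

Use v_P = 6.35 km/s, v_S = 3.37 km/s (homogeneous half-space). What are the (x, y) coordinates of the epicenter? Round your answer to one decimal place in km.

(106.5, -71.6)

Distance from S−P lag: d = Δt · v_P v_S / (v_P − v_S) = Δt · (6.35·3.37)/(6.35−3.37) ≈ 7.1810·Δt.
So d_A = 195.17, d_B = 162.00, d_C = 244.72 km.
Circle about each station: (x − 195.3)² + (y − 102.2)² = 195.17²; (x − 76.5)² + (y − 87.6)² = 162.00²; (x − 188.4)² + (y − 159.0)² = 244.72².
Subtracting the A equation from the B and C equations removes the quadratic terms:
-237.6 x − 29.2 y = -23213.59
-13.8 x + 113.6 y = -9607.92
Solving the 2×2 system: x ≈ 106.5, y ≈ -71.6 km.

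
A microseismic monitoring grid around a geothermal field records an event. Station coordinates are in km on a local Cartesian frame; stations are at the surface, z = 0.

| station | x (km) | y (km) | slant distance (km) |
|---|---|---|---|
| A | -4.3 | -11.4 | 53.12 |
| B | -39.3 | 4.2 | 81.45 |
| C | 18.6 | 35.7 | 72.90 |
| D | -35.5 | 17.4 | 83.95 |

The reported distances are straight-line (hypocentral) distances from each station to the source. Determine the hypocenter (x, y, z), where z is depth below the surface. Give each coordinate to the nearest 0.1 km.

Each station gives a sphere (x−x_i)² + (y−y_i)² + z² = d_i² (stations at z=0).
Subtracting the A sphere from B and C: z² cancels, leaving linear equations in x and y:
-70.0 x + 31.2 y = -2398.69
45.8 x + 94.2 y = -1020.68
Solving: x ≈ 24.194, y ≈ -22.599 km (keep extra digits for the depth step; rounded: 24.2, -22.6).
Then from the A sphere: z² = 53.12² − (x + 4.3)² − (y + 11.4)² with x = 24.194, y = -22.599, so z ≈ 43.410 ≈ 43.4 km.

(24.2, -22.6, 43.4)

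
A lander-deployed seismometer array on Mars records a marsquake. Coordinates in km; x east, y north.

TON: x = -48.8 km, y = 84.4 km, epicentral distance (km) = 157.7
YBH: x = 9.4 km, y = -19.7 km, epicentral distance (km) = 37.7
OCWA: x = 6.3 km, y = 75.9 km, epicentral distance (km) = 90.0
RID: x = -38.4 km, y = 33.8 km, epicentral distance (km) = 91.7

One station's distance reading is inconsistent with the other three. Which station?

TON

Solve using three stations at a time. Using YBH, OCWA, RID (subtract circle equations pairwise → linear system) gives (x, y) ≈ (44.4, -5.6).
Distances from that point to each station vs reported:
  TON: calculated 129.6 vs reported 157.7 → residual 28.1 km
  YBH: calculated 37.7 vs reported 37.7 → residual 0.0 km
  OCWA: calculated 90.0 vs reported 90.0 → residual 0.0 km
  RID: calculated 91.7 vs reported 91.7 → residual 0.0 km
YBH, OCWA, RID are mutually consistent (residuals ≈ 0); TON is off by 28.1 km.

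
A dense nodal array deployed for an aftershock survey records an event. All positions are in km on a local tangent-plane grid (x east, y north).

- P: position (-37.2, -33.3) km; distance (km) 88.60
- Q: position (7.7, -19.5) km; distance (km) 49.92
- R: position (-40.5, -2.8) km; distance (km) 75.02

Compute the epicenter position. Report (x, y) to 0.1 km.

Circle about each station: (x + 37.2)² + (y + 33.3)² = 88.60²; (x − 7.7)² + (y + 19.5)² = 49.92²; (x + 40.5)² + (y + 2.8)² = 75.02².
Subtracting the P equation from the Q and R equations removes the quadratic terms:
89.8 x + 27.6 y = 3304.76
-6.6 x + 61.0 y = 1377.32
Solving the 2×2 system: x ≈ 28.9, y ≈ 25.7 km.
Check against P (with the unrounded x, y): √((x + 37.2)²+(y + 33.3)²) = 88.61 ≈ 88.60 km. ✓

x ≈ 28.9 km, y ≈ 25.7 km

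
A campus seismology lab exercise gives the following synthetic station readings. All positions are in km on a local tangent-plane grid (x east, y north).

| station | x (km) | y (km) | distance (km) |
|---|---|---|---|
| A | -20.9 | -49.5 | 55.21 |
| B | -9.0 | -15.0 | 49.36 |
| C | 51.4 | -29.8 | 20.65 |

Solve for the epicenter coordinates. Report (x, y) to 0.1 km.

Circle about each station: (x + 20.9)² + (y + 49.5)² = 55.21²; (x + 9.0)² + (y + 15.0)² = 49.36²; (x − 51.4)² + (y + 29.8)² = 20.65².
Subtracting the A equation from the B and C equations removes the quadratic terms:
23.8 x + 69.0 y = -1969.33
144.6 x + 39.4 y = 3264.66
Solving the 2×2 system: x ≈ 33.5, y ≈ -40.1 km.

x ≈ 33.5 km, y ≈ -40.1 km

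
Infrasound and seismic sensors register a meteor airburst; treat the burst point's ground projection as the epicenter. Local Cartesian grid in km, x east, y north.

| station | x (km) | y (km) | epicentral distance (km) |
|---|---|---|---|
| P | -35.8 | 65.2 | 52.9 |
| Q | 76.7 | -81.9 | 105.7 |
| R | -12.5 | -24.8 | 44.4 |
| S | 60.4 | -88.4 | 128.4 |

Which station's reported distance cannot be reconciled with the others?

Q

Solve using three stations at a time. Using P, R, S (subtract circle equations pairwise → linear system) gives (x, y) ≈ (-9.2, 19.5).
Distances from that point to each station vs reported:
  P: calculated 52.9 vs reported 52.9 → residual 0.0 km
  Q: calculated 132.9 vs reported 105.7 → residual 27.2 km
  R: calculated 44.4 vs reported 44.4 → residual 0.0 km
  S: calculated 128.4 vs reported 128.4 → residual 0.0 km
P, R, S are mutually consistent (residuals ≈ 0); Q is off by 27.2 km.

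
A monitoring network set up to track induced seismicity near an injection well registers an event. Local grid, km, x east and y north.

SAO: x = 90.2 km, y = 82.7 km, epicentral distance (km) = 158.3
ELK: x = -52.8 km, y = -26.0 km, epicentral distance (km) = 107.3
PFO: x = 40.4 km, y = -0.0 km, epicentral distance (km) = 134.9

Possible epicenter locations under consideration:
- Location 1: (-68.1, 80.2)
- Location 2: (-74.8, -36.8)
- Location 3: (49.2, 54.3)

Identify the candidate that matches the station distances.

Location 1

For each candidate, compare |candidate − station| to the reported distance:
Location 1: residuals SAO 0.0, ELK 0.0, PFO 0.0 → max 0.0 km
Location 2: residuals SAO 45.4, ELK 82.8, PFO 14.0 → max 82.8 km
Location 3: residuals SAO 108.4, ELK 22.5, PFO 79.9 → max 108.4 km
Only Location 1 has all residuals ≈ 0.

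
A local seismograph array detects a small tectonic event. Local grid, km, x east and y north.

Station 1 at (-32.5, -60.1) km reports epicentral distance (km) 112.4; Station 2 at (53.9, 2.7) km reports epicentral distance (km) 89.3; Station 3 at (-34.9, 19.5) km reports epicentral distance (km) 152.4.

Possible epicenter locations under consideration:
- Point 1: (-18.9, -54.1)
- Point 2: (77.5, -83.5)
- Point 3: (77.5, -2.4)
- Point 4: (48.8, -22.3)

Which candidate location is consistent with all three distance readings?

Point 2

For each candidate, compare |candidate − station| to the reported distance:
Point 1: residuals Station 1 97.5, Station 2 3.0, Station 3 77.1 → max 97.5 km
Point 2: residuals Station 1 0.1, Station 2 0.1, Station 3 0.1 → max 0.1 km
Point 3: residuals Station 1 11.8, Station 2 65.2, Station 3 37.9 → max 65.2 km
Point 4: residuals Station 1 22.7, Station 2 63.8, Station 3 58.8 → max 63.8 km
Only Point 2 has all residuals ≈ 0.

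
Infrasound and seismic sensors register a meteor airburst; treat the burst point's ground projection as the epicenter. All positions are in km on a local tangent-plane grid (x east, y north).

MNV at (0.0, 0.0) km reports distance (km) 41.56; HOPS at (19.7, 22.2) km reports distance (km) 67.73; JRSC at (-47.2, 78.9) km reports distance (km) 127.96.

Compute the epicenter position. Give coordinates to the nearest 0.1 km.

(-3.6, -41.4)

Circle about each station: x² + y² = 41.56²; (x − 19.7)² + (y − 22.2)² = 67.73²; (x + 47.2)² + (y − 78.9)² = 127.96².
Subtracting pairs of circle equations eliminates x²+y² and gives linear equations (the radical axes):
39.4 x + 44.4 y = -1979.19
-94.4 x + 157.8 y = -6193.48
Solving the 2×2 system: x ≈ -3.6, y ≈ -41.4 km.
Check against MNV (with the unrounded x, y): √(x²+y²) = 41.55 ≈ 41.56 km. ✓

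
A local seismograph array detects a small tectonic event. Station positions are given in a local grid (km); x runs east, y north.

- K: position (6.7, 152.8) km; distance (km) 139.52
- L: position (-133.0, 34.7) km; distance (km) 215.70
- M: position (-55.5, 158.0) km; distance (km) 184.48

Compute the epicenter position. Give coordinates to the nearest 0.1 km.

(82.7, 35.8)

Circle about each station: (x − 6.7)² + (y − 152.8)² = 139.52²; (x + 133.0)² + (y − 34.7)² = 215.70²; (x + 55.5)² + (y − 158.0)² = 184.48².
Subtracting the K equation from the L and M equations removes the quadratic terms:
-279.4 x − 236.2 y = -31560.30
-124.4 x + 10.4 y = -9915.52
Solving the 2×2 system: x ≈ 82.7, y ≈ 35.8 km.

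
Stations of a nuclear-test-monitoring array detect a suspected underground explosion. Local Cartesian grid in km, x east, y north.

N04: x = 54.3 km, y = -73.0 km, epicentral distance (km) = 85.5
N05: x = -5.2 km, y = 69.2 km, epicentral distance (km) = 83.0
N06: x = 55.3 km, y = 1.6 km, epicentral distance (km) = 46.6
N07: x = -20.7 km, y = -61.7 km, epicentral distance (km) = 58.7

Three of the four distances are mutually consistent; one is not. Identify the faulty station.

N04

Solve using three stations at a time. Using N05, N06, N07 (subtract circle equations pairwise → linear system) gives (x, y) ≈ (10.8, -12.2).
Distances from that point to each station vs reported:
  N04: calculated 74.7 vs reported 85.5 → residual 10.8 km
  N05: calculated 83.0 vs reported 83.0 → residual 0.0 km
  N06: calculated 46.6 vs reported 46.6 → residual 0.0 km
  N07: calculated 58.7 vs reported 58.7 → residual 0.0 km
N05, N06, N07 are mutually consistent (residuals ≈ 0); N04 is off by 10.8 km.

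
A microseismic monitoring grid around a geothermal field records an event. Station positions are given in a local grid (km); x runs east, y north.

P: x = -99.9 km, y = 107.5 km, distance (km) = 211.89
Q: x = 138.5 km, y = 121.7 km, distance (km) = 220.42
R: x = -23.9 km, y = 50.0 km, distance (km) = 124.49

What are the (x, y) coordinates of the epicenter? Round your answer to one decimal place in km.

22.3 km east, -65.6 km north

Circle about each station: (x + 99.9)² + (y − 107.5)² = 211.89²; (x − 138.5)² + (y − 121.7)² = 220.42²; (x + 23.9)² + (y − 50.0)² = 124.49².
Subtracting the P equation from the Q and R equations removes the quadratic terms:
476.8 x + 28.4 y = 8769.28
152.0 x − 115.0 y = 10934.56
Solving the 2×2 system: x ≈ 22.3, y ≈ -65.6 km.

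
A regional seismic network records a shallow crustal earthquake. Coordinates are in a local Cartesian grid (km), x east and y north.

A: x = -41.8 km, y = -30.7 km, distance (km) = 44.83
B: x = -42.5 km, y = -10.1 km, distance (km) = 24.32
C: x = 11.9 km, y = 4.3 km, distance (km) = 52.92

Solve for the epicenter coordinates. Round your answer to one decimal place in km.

Circle about each station: (x + 41.8)² + (y + 30.7)² = 44.83²; (x + 42.5)² + (y + 10.1)² = 24.32²; (x − 11.9)² + (y − 4.3)² = 52.92².
Subtracting pairs of circle equations eliminates x²+y² and gives linear equations (the radical axes):
-1.4 x + 41.2 y = 636.80
107.4 x + 70.0 y = -3320.43
Solving the 2×2 system: x ≈ -40.1, y ≈ 14.1 km.

(-40.1, 14.1)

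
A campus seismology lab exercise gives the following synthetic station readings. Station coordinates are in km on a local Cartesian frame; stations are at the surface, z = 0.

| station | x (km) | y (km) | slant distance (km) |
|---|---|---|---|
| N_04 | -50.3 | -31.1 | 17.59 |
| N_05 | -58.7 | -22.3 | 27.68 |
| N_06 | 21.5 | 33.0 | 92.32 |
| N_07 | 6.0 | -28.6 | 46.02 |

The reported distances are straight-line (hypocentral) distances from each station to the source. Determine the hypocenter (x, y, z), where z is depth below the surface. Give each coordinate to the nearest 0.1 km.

Each station gives a sphere (x−x_i)² + (y−y_i)² + z² = d_i² (stations at z=0).
Subtracting the N_04 sphere from N_05 and N_06: z² cancels, leaving linear equations in x and y:
-16.8 x + 17.6 y = -11.09
143.6 x + 128.2 y = -10159.62
Solving: x ≈ -37.894, y ≈ -36.802 km (keep extra digits for the depth step; rounded: -37.9, -36.8).
Then from the N_04 sphere: z² = 17.59² − (x + 50.3)² − (y + 31.1)² with x = -37.894, y = -36.802, so z ≈ 11.090 ≈ 11.1 km.
Check against N_07 (with the unrounded solution): distance 46.01 ≈ 46.02 km. ✓

(-37.9, -36.8, 11.1)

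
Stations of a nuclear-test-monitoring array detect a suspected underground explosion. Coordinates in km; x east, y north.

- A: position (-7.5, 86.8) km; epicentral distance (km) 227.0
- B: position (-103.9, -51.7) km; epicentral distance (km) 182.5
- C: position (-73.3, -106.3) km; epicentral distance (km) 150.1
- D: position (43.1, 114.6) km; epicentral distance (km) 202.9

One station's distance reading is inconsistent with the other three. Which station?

Solve using three stations at a time. Using B, C, D (subtract circle equations pairwise → linear system) gives (x, y) ≈ (75.4, -85.7).
Distances from that point to each station vs reported:
  A: calculated 191.4 vs reported 227.0 → residual 35.6 km
  B: calculated 182.5 vs reported 182.5 → residual 0.0 km
  C: calculated 150.2 vs reported 150.1 → residual 0.1 km
  D: calculated 202.9 vs reported 202.9 → residual 0.0 km
B, C, D are mutually consistent (residuals ≈ 0); A is off by 35.6 km.

A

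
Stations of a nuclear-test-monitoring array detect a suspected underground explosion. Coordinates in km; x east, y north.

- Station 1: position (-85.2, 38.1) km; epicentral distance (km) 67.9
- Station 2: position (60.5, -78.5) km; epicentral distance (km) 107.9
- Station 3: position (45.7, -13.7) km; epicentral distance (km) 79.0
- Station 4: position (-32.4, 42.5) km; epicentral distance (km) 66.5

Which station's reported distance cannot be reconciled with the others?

Solve using three stations at a time. Using Station 2, Station 3, Station 4 (subtract circle equations pairwise → linear system) gives (x, y) ≈ (-32.6, -24.0).
Distances from that point to each station vs reported:
  Station 1: calculated 81.4 vs reported 67.9 → residual 13.5 km
  Station 2: calculated 107.9 vs reported 107.9 → residual 0.0 km
  Station 3: calculated 79.0 vs reported 79.0 → residual 0.0 km
  Station 4: calculated 66.5 vs reported 66.5 → residual 0.0 km
Station 2, Station 3, Station 4 are mutually consistent (residuals ≈ 0); Station 1 is off by 13.5 km.

Station 1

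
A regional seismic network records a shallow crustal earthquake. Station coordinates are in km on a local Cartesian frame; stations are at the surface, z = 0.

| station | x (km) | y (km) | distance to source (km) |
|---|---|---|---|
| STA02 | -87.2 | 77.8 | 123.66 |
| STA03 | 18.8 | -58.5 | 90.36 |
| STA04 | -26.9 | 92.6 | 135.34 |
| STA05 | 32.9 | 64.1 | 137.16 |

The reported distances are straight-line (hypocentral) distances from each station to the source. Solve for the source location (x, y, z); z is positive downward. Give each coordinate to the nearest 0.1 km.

x ≈ -53.5 km, y ≈ -31.5 km, depth ≈ 47.0 km

Each station gives a sphere (x−x_i)² + (y−y_i)² + z² = d_i² (stations at z=0).
Subtracting the STA02 sphere from STA03 and STA04: z² cancels, leaving linear equations in x and y:
212.0 x − 272.6 y = -2754.12
120.6 x + 29.6 y = -7383.43
Solving: x ≈ -53.492, y ≈ -31.497 km (keep extra digits for the depth step; rounded: -53.5, -31.5).
Then from the STA02 sphere: z² = 123.66² − (x + 87.2)² − (y − 77.8)² with x = -53.492, y = -31.497, so z ≈ 47.008 ≈ 47.0 km.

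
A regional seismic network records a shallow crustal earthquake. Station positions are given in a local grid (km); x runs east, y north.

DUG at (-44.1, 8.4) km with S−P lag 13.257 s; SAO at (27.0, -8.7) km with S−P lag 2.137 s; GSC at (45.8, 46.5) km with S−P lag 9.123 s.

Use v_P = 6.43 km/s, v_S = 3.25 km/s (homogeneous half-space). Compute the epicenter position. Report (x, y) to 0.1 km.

40.3 km east, -13.2 km north

Distance from S−P lag: d = Δt · v_P v_S / (v_P − v_S) = Δt · (6.43·3.25)/(6.43−3.25) ≈ 6.5715·Δt.
So d_DUG = 87.12, d_SAO = 14.04, d_GSC = 59.95 km.
Circle about each station: (x + 44.1)² + (y − 8.4)² = 87.12²; (x − 27.0)² + (y + 8.7)² = 14.04²; (x − 45.8)² + (y − 46.5)² = 59.95².
Subtracting pairs of circle equations eliminates x²+y² and gives linear equations (the radical axes):
142.2 x − 34.2 y = 6182.09
179.8 x + 76.2 y = 6240.41
Solving the 2×2 system: x ≈ 40.3, y ≈ -13.2 km.
Check against DUG (with the unrounded x, y): √((x + 44.1)²+(y − 8.4)²) = 87.12 ≈ 87.12 km. ✓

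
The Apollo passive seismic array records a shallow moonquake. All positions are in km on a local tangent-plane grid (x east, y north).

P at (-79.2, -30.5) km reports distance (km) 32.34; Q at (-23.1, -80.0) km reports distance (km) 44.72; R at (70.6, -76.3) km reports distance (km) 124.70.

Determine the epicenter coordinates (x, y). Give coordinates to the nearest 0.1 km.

Circle about each station: (x + 79.2)² + (y + 30.5)² = 32.34²; (x + 23.1)² + (y + 80.0)² = 44.72²; (x − 70.6)² + (y + 76.3)² = 124.70².
Subtracting the P equation from the Q and R equations removes the quadratic terms:
112.2 x − 99.0 y = -1223.28
299.6 x − 91.6 y = -10901.05
Solving the 2×2 system: x ≈ -49.9, y ≈ -44.2 km.
Check against P (with the unrounded x, y): √((x + 79.2)²+(y + 30.5)²) = 32.34 ≈ 32.34 km. ✓

x ≈ -49.9 km, y ≈ -44.2 km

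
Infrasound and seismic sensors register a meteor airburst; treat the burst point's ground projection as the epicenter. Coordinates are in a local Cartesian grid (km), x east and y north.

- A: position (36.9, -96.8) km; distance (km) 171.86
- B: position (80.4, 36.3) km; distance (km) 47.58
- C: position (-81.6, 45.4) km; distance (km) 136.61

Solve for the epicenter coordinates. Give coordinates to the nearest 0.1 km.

x ≈ 51.9 km, y ≈ 74.4 km

Circle about each station: (x − 36.9)² + (y + 96.8)² = 171.86²; (x − 80.4)² + (y − 36.3)² = 47.58²; (x + 81.6)² + (y − 45.4)² = 136.61².
Subtracting the A equation from the B and C equations removes the quadratic terms:
87.0 x + 266.2 y = 24322.00
-237.0 x + 284.4 y = 8861.44
Solving the 2×2 system: x ≈ 51.9, y ≈ 74.4 km.
Check against A (with the unrounded x, y): √((x − 36.9)²+(y + 96.8)²) = 171.86 ≈ 171.86 km. ✓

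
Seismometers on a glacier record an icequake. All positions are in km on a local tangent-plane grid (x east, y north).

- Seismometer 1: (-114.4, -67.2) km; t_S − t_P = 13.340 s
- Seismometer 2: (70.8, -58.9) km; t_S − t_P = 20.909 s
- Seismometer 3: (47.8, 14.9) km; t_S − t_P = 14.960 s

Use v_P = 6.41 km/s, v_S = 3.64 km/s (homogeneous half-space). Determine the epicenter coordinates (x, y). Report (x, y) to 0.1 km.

Distance from S−P lag: d = Δt · v_P v_S / (v_P − v_S) = Δt · (6.41·3.64)/(6.41−3.64) ≈ 8.4232·Δt.
So d_Seismometer 1 = 112.37, d_Seismometer 2 = 176.12, d_Seismometer 3 = 126.01 km.
Circle about each station: (x + 114.4)² + (y + 67.2)² = 112.37²; (x − 70.8)² + (y + 58.9)² = 176.12²; (x − 47.8)² + (y − 14.9)² = 126.01².
Subtracting the Seismometer 1 equation from the Seismometer 2 and Seismometer 3 equations removes the quadratic terms:
370.4 x + 16.6 y = -27512.59
324.4 x + 164.2 y = -18347.85
Solving the 2×2 system: x ≈ -76.0, y ≈ 38.4 km.

x ≈ -76.0 km, y ≈ 38.4 km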